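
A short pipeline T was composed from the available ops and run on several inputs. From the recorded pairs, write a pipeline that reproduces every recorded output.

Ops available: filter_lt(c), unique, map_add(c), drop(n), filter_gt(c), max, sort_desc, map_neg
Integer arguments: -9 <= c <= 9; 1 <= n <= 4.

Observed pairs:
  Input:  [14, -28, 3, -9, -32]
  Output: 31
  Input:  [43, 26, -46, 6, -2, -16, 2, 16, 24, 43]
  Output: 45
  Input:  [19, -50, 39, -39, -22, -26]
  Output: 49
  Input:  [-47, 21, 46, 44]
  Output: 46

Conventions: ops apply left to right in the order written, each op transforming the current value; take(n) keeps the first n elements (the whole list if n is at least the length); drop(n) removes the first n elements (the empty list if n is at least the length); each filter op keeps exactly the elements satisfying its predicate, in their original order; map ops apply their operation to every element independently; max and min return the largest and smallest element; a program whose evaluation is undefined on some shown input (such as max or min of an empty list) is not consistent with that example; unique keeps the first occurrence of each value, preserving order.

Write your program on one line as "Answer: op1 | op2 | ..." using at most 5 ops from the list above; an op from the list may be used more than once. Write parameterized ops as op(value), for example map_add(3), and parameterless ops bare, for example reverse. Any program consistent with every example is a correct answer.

map_add(1) | unique | map_neg | max

Check, running the answer program on each example:
  [14, -28, 3, -9, -32] -> [15, -27, 4, -8, -31] -> [15, -27, 4, -8, -31] -> [-15, 27, -4, 8, 31] -> 31
  [43, 26, -46, 6, -2, -16, 2, 16, 24, 43] -> [44, 27, -45, 7, -1, -15, 3, 17, 25, 44] -> [44, 27, -45, 7, -1, -15, 3, 17, 25] -> [-44, -27, 45, -7, 1, 15, -3, -17, -25] -> 45
  [19, -50, 39, -39, -22, -26] -> [20, -49, 40, -38, -21, -25] -> [20, -49, 40, -38, -21, -25] -> [-20, 49, -40, 38, 21, 25] -> 49
  [-47, 21, 46, 44] -> [-46, 22, 47, 45] -> [-46, 22, 47, 45] -> [46, -22, -47, -45] -> 46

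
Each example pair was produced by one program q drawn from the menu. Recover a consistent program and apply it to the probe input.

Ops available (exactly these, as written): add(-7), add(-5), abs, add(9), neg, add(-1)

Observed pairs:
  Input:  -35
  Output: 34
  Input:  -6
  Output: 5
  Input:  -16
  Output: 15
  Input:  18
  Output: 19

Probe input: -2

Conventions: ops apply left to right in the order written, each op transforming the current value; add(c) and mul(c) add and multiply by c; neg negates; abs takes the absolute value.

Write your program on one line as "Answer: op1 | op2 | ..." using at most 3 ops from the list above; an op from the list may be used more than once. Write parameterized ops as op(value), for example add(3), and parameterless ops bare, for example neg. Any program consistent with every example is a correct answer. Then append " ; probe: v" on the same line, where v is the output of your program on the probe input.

neg | add(-1) | abs ; probe: 1

Check, running the answer program on each example:
  -35 -> 35 -> 34 -> 34
  -6 -> 6 -> 5 -> 5
  -16 -> 16 -> 15 -> 15
  18 -> -18 -> -19 -> 19
  probe: -2 -> 2 -> 1 -> 1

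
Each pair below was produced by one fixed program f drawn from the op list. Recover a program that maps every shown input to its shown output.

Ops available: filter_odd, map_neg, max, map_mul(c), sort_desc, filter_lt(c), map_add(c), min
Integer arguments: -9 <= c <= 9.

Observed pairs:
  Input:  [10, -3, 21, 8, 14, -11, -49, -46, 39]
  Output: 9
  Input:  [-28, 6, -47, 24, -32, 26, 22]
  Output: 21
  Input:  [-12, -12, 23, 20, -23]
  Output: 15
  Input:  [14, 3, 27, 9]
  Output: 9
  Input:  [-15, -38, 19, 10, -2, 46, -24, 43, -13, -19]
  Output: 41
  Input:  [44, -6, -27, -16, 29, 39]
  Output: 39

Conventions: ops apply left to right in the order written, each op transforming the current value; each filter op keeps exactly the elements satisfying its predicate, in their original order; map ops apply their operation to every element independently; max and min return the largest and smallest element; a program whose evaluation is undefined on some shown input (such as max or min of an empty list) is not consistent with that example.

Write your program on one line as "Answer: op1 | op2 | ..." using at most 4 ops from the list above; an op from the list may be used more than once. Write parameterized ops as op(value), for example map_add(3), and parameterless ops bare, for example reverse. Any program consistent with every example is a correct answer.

map_add(-5) | filter_odd | max

Check, running the answer program on each example:
  [10, -3, 21, 8, 14, -11, -49, -46, 39] -> [5, -8, 16, 3, 9, -16, -54, -51, 34] -> [5, 3, 9, -51] -> 9
  [-28, 6, -47, 24, -32, 26, 22] -> [-33, 1, -52, 19, -37, 21, 17] -> [-33, 1, 19, -37, 21, 17] -> 21
  [-12, -12, 23, 20, -23] -> [-17, -17, 18, 15, -28] -> [-17, -17, 15] -> 15
  [14, 3, 27, 9] -> [9, -2, 22, 4] -> [9] -> 9
  [-15, -38, 19, 10, -2, 46, -24, 43, -13, -19] -> [-20, -43, 14, 5, -7, 41, -29, 38, -18, -24] -> [-43, 5, -7, 41, -29] -> 41
  [44, -6, -27, -16, 29, 39] -> [39, -11, -32, -21, 24, 34] -> [39, -11, -21] -> 39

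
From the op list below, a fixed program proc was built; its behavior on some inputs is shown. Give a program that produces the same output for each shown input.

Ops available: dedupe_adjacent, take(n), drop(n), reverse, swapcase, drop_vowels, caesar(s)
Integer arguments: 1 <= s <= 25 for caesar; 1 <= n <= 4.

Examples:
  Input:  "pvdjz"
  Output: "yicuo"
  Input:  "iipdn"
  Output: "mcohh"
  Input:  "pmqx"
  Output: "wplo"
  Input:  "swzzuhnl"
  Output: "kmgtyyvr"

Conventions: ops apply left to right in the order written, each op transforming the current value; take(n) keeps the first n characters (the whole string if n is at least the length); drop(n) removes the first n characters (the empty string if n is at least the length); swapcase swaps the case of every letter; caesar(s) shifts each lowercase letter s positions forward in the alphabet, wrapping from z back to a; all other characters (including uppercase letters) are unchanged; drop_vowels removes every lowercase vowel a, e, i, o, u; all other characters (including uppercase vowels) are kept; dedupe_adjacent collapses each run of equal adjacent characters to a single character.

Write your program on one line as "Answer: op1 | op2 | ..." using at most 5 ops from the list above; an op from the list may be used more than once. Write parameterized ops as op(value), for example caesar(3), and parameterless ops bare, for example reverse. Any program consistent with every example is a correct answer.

swapcase | reverse | swapcase | caesar(25)

Check, running the answer program on each example:
  "pvdjz" -> "PVDJZ" -> "ZJDVP" -> "zjdvp" -> "yicuo"
  "iipdn" -> "IIPDN" -> "NDPII" -> "ndpii" -> "mcohh"
  "pmqx" -> "PMQX" -> "XQMP" -> "xqmp" -> "wplo"
  "swzzuhnl" -> "SWZZUHNL" -> "LNHUZZWS" -> "lnhuzzws" -> "kmgtyyvr"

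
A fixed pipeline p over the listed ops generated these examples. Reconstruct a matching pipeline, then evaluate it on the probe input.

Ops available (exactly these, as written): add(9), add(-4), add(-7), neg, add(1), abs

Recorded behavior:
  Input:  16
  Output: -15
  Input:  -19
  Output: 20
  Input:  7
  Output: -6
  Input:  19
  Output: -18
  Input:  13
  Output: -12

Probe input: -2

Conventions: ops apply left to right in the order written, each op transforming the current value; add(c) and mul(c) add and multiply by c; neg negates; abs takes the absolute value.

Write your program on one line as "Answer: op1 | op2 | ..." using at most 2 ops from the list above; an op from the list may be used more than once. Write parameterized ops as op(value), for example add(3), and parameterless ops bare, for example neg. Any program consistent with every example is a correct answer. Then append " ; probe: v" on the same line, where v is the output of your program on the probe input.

neg | add(1) ; probe: 3

Check, running the answer program on each example:
  16 -> -16 -> -15
  -19 -> 19 -> 20
  7 -> -7 -> -6
  19 -> -19 -> -18
  13 -> -13 -> -12
  probe: -2 -> 2 -> 3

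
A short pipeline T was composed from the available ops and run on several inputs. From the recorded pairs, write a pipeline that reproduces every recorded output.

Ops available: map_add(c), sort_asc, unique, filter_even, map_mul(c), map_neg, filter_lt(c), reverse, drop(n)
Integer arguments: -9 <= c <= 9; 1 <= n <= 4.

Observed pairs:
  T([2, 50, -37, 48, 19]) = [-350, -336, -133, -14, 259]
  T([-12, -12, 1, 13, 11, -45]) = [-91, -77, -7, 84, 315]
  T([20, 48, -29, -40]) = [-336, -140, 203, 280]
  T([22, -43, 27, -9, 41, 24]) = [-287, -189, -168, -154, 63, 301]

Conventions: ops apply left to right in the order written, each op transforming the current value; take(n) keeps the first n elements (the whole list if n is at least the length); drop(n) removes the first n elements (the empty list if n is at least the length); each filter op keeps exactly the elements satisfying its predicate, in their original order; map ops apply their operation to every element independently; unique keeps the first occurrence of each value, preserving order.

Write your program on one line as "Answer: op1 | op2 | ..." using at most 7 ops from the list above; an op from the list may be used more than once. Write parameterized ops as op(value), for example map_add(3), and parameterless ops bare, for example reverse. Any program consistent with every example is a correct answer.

map_mul(-1) | map_mul(-7) | sort_asc | map_neg | reverse | unique

Check, running the answer program on each example:
  [2, 50, -37, 48, 19] -> [-2, -50, 37, -48, -19] -> [14, 350, -259, 336, 133] -> [-259, 14, 133, 336, 350] -> [259, -14, -133, -336, -350] -> [-350, -336, -133, -14, 259] -> [-350, -336, -133, -14, 259]
  [-12, -12, 1, 13, 11, -45] -> [12, 12, -1, -13, -11, 45] -> [-84, -84, 7, 91, 77, -315] -> [-315, -84, -84, 7, 77, 91] -> [315, 84, 84, -7, -77, -91] -> [-91, -77, -7, 84, 84, 315] -> [-91, -77, -7, 84, 315]
  [20, 48, -29, -40] -> [-20, -48, 29, 40] -> [140, 336, -203, -280] -> [-280, -203, 140, 336] -> [280, 203, -140, -336] -> [-336, -140, 203, 280] -> [-336, -140, 203, 280]
  [22, -43, 27, -9, 41, 24] -> [-22, 43, -27, 9, -41, -24] -> [154, -301, 189, -63, 287, 168] -> [-301, -63, 154, 168, 189, 287] -> [301, 63, -154, -168, -189, -287] -> [-287, -189, -168, -154, 63, 301] -> [-287, -189, -168, -154, 63, 301]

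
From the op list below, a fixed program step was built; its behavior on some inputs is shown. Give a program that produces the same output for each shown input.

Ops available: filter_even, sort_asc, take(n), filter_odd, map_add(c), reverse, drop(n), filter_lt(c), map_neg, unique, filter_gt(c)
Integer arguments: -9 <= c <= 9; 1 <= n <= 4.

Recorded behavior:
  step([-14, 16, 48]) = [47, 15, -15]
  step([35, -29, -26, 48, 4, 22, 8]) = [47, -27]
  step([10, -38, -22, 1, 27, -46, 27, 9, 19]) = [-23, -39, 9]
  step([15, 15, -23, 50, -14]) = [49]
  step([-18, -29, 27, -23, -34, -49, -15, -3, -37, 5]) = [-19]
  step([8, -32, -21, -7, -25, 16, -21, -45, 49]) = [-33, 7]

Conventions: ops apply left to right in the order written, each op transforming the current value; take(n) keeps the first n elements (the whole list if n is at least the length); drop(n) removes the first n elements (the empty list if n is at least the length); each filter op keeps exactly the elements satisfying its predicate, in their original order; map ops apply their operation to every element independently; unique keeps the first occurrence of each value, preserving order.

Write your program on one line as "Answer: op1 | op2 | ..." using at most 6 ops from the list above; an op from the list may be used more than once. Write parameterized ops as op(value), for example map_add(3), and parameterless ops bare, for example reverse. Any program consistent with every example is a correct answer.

take(4) | reverse | unique | map_add(-1) | filter_odd

Check, running the answer program on each example:
  [-14, 16, 48] -> [-14, 16, 48] -> [48, 16, -14] -> [48, 16, -14] -> [47, 15, -15] -> [47, 15, -15]
  [35, -29, -26, 48, 4, 22, 8] -> [35, -29, -26, 48] -> [48, -26, -29, 35] -> [48, -26, -29, 35] -> [47, -27, -30, 34] -> [47, -27]
  [10, -38, -22, 1, 27, -46, 27, 9, 19] -> [10, -38, -22, 1] -> [1, -22, -38, 10] -> [1, -22, -38, 10] -> [0, -23, -39, 9] -> [-23, -39, 9]
  [15, 15, -23, 50, -14] -> [15, 15, -23, 50] -> [50, -23, 15, 15] -> [50, -23, 15] -> [49, -24, 14] -> [49]
  [-18, -29, 27, -23, -34, -49, -15, -3, -37, 5] -> [-18, -29, 27, -23] -> [-23, 27, -29, -18] -> [-23, 27, -29, -18] -> [-24, 26, -30, -19] -> [-19]
  [8, -32, -21, -7, -25, 16, -21, -45, 49] -> [8, -32, -21, -7] -> [-7, -21, -32, 8] -> [-7, -21, -32, 8] -> [-8, -22, -33, 7] -> [-33, 7]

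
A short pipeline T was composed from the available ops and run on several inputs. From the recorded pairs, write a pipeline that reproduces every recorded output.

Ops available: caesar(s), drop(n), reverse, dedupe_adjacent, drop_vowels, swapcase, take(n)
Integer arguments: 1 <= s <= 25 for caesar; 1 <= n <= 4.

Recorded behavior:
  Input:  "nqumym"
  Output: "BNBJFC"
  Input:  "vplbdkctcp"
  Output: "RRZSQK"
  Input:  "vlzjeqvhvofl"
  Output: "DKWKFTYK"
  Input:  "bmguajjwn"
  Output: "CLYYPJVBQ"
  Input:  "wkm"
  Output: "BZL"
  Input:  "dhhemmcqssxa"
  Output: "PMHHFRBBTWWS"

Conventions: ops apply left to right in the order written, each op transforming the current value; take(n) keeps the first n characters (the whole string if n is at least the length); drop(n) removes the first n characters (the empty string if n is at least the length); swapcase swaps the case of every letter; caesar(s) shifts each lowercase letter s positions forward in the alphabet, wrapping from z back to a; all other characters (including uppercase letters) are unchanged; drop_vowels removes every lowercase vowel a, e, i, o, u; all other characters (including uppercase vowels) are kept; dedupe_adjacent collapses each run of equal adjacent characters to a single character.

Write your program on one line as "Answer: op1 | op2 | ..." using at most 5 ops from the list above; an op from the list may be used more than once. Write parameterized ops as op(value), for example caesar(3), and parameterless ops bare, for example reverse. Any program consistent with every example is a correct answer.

caesar(15) | reverse | drop_vowels | swapcase

Check, running the answer program on each example:
  "nqumym" -> "cfjbnb" -> "bnbjfc" -> "bnbjfc" -> "BNBJFC"
  "vplbdkctcp" -> "keaqszrire" -> "erirzsqaek" -> "rrzsqk" -> "RRZSQK"
  "vlzjeqvhvofl" -> "kaoytfkwkdua" -> "audkwkftyoak" -> "dkwkftyk" -> "DKWKFTYK"
  "bmguajjwn" -> "qbvjpyylc" -> "clyypjvbq" -> "clyypjvbq" -> "CLYYPJVBQ"
  "wkm" -> "lzb" -> "bzl" -> "bzl" -> "BZL"
  "dhhemmcqssxa" -> "swwtbbrfhhmp" -> "pmhhfrbbtwws" -> "pmhhfrbbtwws" -> "PMHHFRBBTWWS"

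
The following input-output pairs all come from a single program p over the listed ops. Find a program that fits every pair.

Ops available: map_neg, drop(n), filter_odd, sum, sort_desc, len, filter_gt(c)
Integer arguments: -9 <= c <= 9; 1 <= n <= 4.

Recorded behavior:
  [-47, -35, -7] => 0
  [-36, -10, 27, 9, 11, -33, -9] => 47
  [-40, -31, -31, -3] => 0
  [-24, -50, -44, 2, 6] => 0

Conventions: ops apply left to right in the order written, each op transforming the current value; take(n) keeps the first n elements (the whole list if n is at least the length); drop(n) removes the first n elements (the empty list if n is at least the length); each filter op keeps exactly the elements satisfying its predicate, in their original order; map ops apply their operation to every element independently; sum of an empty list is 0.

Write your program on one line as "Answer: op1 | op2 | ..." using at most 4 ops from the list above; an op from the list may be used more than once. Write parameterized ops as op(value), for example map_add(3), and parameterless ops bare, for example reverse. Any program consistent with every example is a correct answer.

filter_odd | filter_gt(1) | sum

Check, running the answer program on each example:
  [-47, -35, -7] -> [-47, -35, -7] -> [] -> 0
  [-36, -10, 27, 9, 11, -33, -9] -> [27, 9, 11, -33, -9] -> [27, 9, 11] -> 47
  [-40, -31, -31, -3] -> [-31, -31, -3] -> [] -> 0
  [-24, -50, -44, 2, 6] -> [] -> [] -> 0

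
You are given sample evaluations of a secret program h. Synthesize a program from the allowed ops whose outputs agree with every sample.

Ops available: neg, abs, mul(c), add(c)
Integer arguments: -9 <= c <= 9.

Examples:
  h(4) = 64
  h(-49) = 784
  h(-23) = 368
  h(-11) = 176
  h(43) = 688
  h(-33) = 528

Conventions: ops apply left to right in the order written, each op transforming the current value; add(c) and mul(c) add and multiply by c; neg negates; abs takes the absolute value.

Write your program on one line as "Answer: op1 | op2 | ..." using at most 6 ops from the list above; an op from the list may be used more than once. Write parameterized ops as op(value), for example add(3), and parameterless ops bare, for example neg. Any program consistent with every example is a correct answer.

neg | abs | mul(2) | mul(-8) | abs

Check, running the answer program on each example:
  4 -> -4 -> 4 -> 8 -> -64 -> 64
  -49 -> 49 -> 49 -> 98 -> -784 -> 784
  -23 -> 23 -> 23 -> 46 -> -368 -> 368
  -11 -> 11 -> 11 -> 22 -> -176 -> 176
  43 -> -43 -> 43 -> 86 -> -688 -> 688
  -33 -> 33 -> 33 -> 66 -> -528 -> 528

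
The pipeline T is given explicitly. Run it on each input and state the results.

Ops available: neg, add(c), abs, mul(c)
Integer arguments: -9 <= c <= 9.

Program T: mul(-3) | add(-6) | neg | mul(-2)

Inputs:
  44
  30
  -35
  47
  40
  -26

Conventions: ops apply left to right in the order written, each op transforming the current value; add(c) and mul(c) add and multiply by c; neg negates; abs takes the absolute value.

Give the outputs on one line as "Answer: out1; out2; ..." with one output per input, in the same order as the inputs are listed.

Execution, op by op:
  44 -> -132 -> -138 -> 138 -> -276
  30 -> -90 -> -96 -> 96 -> -192
  -35 -> 105 -> 99 -> -99 -> 198
  47 -> -141 -> -147 -> 147 -> -294
  40 -> -120 -> -126 -> 126 -> -252
  -26 -> 78 -> 72 -> -72 -> 144

-276; -192; 198; -294; -252; 144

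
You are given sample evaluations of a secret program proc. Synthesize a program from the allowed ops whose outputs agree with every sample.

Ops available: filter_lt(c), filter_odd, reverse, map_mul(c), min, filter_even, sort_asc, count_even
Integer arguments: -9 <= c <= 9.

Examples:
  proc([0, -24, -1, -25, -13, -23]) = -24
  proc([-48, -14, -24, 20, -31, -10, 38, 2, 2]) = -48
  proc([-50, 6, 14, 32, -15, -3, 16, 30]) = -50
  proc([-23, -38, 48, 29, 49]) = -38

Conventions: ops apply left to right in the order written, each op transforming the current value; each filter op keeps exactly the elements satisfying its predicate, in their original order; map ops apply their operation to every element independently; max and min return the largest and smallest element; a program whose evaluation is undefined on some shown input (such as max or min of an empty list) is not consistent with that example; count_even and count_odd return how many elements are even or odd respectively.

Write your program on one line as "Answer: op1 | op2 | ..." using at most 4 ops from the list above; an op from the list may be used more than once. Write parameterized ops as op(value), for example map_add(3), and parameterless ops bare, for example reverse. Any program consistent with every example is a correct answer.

filter_even | reverse | min

Check, running the answer program on each example:
  [0, -24, -1, -25, -13, -23] -> [0, -24] -> [-24, 0] -> -24
  [-48, -14, -24, 20, -31, -10, 38, 2, 2] -> [-48, -14, -24, 20, -10, 38, 2, 2] -> [2, 2, 38, -10, 20, -24, -14, -48] -> -48
  [-50, 6, 14, 32, -15, -3, 16, 30] -> [-50, 6, 14, 32, 16, 30] -> [30, 16, 32, 14, 6, -50] -> -50
  [-23, -38, 48, 29, 49] -> [-38, 48] -> [48, -38] -> -38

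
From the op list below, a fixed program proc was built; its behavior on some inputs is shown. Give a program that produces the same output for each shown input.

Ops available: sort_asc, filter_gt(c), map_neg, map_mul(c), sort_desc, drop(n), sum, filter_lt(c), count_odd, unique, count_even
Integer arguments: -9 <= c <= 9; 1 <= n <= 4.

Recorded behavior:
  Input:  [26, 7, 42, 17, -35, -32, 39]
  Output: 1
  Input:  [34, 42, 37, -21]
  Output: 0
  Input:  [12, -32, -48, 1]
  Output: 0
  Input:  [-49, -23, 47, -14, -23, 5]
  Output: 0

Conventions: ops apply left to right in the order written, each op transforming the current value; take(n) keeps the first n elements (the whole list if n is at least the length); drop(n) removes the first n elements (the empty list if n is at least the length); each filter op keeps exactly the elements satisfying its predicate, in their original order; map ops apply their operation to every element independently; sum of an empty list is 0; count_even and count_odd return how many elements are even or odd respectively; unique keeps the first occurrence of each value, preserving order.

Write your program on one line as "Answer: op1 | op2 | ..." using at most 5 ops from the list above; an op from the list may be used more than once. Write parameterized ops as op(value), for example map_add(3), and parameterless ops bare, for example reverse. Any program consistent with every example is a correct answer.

map_neg | unique | drop(2) | filter_lt(2) | count_even

Check, running the answer program on each example:
  [26, 7, 42, 17, -35, -32, 39] -> [-26, -7, -42, -17, 35, 32, -39] -> [-26, -7, -42, -17, 35, 32, -39] -> [-42, -17, 35, 32, -39] -> [-42, -17, -39] -> 1
  [34, 42, 37, -21] -> [-34, -42, -37, 21] -> [-34, -42, -37, 21] -> [-37, 21] -> [-37] -> 0
  [12, -32, -48, 1] -> [-12, 32, 48, -1] -> [-12, 32, 48, -1] -> [48, -1] -> [-1] -> 0
  [-49, -23, 47, -14, -23, 5] -> [49, 23, -47, 14, 23, -5] -> [49, 23, -47, 14, -5] -> [-47, 14, -5] -> [-47, -5] -> 0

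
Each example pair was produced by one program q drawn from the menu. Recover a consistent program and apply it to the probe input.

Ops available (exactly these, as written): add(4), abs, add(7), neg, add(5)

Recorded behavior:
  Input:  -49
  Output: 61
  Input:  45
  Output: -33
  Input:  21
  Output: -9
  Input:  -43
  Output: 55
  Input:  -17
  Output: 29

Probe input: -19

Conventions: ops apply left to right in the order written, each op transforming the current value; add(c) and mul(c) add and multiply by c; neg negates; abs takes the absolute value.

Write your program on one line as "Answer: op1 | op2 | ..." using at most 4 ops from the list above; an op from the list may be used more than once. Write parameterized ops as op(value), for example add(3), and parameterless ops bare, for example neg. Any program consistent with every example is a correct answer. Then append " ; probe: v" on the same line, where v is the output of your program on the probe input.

neg | add(7) | add(5) ; probe: 31

Check, running the answer program on each example:
  -49 -> 49 -> 56 -> 61
  45 -> -45 -> -38 -> -33
  21 -> -21 -> -14 -> -9
  -43 -> 43 -> 50 -> 55
  -17 -> 17 -> 24 -> 29
  probe: -19 -> 19 -> 26 -> 31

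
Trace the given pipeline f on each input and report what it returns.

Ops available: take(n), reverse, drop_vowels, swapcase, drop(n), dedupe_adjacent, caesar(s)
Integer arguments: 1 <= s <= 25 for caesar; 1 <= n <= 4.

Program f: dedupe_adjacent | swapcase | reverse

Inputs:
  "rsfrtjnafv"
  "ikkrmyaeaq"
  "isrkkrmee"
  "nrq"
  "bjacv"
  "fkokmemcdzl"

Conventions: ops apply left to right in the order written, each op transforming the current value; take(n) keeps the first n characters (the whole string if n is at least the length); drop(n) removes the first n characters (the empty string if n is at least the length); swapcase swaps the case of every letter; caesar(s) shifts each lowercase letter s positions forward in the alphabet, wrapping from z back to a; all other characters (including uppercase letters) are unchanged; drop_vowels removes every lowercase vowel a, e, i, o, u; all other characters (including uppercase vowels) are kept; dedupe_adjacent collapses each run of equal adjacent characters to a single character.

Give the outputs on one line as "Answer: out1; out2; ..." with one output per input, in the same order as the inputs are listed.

"VFANJTRFSR"; "QAEAYMRKI"; "EMRKRSI"; "QRN"; "VCAJB"; "LZDCMEMKOKF"

Execution, op by op:
  "rsfrtjnafv" -> "rsfrtjnafv" -> "RSFRTJNAFV" -> "VFANJTRFSR"
  "ikkrmyaeaq" -> "ikrmyaeaq" -> "IKRMYAEAQ" -> "QAEAYMRKI"
  "isrkkrmee" -> "isrkrme" -> "ISRKRME" -> "EMRKRSI"
  "nrq" -> "nrq" -> "NRQ" -> "QRN"
  "bjacv" -> "bjacv" -> "BJACV" -> "VCAJB"
  "fkokmemcdzl" -> "fkokmemcdzl" -> "FKOKMEMCDZL" -> "LZDCMEMKOKF"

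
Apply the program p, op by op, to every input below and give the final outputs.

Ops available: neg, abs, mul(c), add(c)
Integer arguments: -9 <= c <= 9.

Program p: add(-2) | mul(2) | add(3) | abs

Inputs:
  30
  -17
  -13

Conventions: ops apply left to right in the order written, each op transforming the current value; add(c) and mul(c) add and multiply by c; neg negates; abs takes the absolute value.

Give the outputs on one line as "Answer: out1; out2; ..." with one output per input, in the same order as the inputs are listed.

Execution, op by op:
  30 -> 28 -> 56 -> 59 -> 59
  -17 -> -19 -> -38 -> -35 -> 35
  -13 -> -15 -> -30 -> -27 -> 27

59; 35; 27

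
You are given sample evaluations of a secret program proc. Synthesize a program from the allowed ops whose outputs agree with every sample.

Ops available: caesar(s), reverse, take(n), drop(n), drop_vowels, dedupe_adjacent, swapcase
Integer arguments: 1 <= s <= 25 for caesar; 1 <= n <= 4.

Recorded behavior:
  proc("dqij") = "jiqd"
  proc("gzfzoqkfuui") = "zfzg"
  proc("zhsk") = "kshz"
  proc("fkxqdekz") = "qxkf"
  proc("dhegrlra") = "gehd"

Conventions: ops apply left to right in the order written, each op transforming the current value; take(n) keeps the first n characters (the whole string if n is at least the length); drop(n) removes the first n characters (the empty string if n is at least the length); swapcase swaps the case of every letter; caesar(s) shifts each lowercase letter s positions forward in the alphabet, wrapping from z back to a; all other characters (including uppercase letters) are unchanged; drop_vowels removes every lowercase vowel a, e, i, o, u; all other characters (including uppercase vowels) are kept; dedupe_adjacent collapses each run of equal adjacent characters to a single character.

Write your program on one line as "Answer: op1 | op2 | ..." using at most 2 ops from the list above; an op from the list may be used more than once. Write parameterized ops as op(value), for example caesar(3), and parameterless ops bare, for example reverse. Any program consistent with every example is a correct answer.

take(4) | reverse

Check, running the answer program on each example:
  "dqij" -> "dqij" -> "jiqd"
  "gzfzoqkfuui" -> "gzfz" -> "zfzg"
  "zhsk" -> "zhsk" -> "kshz"
  "fkxqdekz" -> "fkxq" -> "qxkf"
  "dhegrlra" -> "dheg" -> "gehd"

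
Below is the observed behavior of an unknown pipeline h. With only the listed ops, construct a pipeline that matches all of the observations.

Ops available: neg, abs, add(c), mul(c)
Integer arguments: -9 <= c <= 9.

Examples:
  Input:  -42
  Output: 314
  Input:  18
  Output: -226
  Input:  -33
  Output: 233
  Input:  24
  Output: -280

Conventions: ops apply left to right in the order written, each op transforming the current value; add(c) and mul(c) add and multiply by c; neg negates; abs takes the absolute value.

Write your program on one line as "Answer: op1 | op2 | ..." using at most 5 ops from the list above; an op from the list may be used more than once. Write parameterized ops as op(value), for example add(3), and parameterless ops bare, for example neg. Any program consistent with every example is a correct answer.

add(8) | neg | mul(9) | add(1) | add(7)

Check, running the answer program on each example:
  -42 -> -34 -> 34 -> 306 -> 307 -> 314
  18 -> 26 -> -26 -> -234 -> -233 -> -226
  -33 -> -25 -> 25 -> 225 -> 226 -> 233
  24 -> 32 -> -32 -> -288 -> -287 -> -280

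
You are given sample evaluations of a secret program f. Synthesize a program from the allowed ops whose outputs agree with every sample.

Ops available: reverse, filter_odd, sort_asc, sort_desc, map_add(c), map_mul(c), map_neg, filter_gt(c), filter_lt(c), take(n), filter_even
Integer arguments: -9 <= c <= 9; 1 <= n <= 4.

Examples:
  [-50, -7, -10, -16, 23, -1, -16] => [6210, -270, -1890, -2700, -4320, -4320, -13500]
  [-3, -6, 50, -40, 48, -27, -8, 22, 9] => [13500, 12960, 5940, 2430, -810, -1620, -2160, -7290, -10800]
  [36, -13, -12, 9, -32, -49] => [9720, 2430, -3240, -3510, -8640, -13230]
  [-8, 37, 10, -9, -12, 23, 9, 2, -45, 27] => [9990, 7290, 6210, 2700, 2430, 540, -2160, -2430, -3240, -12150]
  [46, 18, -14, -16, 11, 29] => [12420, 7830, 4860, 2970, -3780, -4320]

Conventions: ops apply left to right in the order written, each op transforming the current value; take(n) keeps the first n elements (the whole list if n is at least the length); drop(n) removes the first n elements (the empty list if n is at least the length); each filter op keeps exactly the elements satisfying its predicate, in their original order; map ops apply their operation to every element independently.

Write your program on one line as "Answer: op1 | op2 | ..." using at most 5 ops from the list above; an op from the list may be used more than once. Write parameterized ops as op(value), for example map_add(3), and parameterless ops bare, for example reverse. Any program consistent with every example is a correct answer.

map_mul(5) | map_mul(9) | map_mul(6) | sort_asc | reverse

Check, running the answer program on each example:
  [-50, -7, -10, -16, 23, -1, -16] -> [-250, -35, -50, -80, 115, -5, -80] -> [-2250, -315, -450, -720, 1035, -45, -720] -> [-13500, -1890, -2700, -4320, 6210, -270, -4320] -> [-13500, -4320, -4320, -2700, -1890, -270, 6210] -> [6210, -270, -1890, -2700, -4320, -4320, -13500]
  [-3, -6, 50, -40, 48, -27, -8, 22, 9] -> [-15, -30, 250, -200, 240, -135, -40, 110, 45] -> [-135, -270, 2250, -1800, 2160, -1215, -360, 990, 405] -> [-810, -1620, 13500, -10800, 12960, -7290, -2160, 5940, 2430] -> [-10800, -7290, -2160, -1620, -810, 2430, 5940, 12960, 13500] -> [13500, 12960, 5940, 2430, -810, -1620, -2160, -7290, -10800]
  [36, -13, -12, 9, -32, -49] -> [180, -65, -60, 45, -160, -245] -> [1620, -585, -540, 405, -1440, -2205] -> [9720, -3510, -3240, 2430, -8640, -13230] -> [-13230, -8640, -3510, -3240, 2430, 9720] -> [9720, 2430, -3240, -3510, -8640, -13230]
  [-8, 37, 10, -9, -12, 23, 9, 2, -45, 27] -> [-40, 185, 50, -45, -60, 115, 45, 10, -225, 135] -> [-360, 1665, 450, -405, -540, 1035, 405, 90, -2025, 1215] -> [-2160, 9990, 2700, -2430, -3240, 6210, 2430, 540, -12150, 7290] -> [-12150, -3240, -2430, -2160, 540, 2430, 2700, 6210, 7290, 9990] -> [9990, 7290, 6210, 2700, 2430, 540, -2160, -2430, -3240, -12150]
  [46, 18, -14, -16, 11, 29] -> [230, 90, -70, -80, 55, 145] -> [2070, 810, -630, -720, 495, 1305] -> [12420, 4860, -3780, -4320, 2970, 7830] -> [-4320, -3780, 2970, 4860, 7830, 12420] -> [12420, 7830, 4860, 2970, -3780, -4320]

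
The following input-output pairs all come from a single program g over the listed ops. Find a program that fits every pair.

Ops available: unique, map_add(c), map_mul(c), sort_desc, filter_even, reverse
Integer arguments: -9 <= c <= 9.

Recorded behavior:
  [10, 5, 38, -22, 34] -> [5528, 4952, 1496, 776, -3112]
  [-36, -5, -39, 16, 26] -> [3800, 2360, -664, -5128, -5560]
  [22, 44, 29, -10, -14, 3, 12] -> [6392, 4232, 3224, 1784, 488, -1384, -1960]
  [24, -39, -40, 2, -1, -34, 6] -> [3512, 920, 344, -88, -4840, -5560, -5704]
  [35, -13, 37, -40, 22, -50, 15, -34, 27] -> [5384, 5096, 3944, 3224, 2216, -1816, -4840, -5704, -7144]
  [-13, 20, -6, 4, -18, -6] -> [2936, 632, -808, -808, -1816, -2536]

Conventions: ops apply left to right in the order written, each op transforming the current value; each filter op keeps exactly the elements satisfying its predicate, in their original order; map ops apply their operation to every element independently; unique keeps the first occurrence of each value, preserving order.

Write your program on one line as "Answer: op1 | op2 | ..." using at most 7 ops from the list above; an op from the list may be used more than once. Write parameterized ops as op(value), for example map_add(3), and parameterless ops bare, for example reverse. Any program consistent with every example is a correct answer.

map_mul(-6) | map_mul(3) | sort_desc | map_add(-7) | map_mul(-8) | reverse

Check, running the answer program on each example:
  [10, 5, 38, -22, 34] -> [-60, -30, -228, 132, -204] -> [-180, -90, -684, 396, -612] -> [396, -90, -180, -612, -684] -> [389, -97, -187, -619, -691] -> [-3112, 776, 1496, 4952, 5528] -> [5528, 4952, 1496, 776, -3112]
  [-36, -5, -39, 16, 26] -> [216, 30, 234, -96, -156] -> [648, 90, 702, -288, -468] -> [702, 648, 90, -288, -468] -> [695, 641, 83, -295, -475] -> [-5560, -5128, -664, 2360, 3800] -> [3800, 2360, -664, -5128, -5560]
  [22, 44, 29, -10, -14, 3, 12] -> [-132, -264, -174, 60, 84, -18, -72] -> [-396, -792, -522, 180, 252, -54, -216] -> [252, 180, -54, -216, -396, -522, -792] -> [245, 173, -61, -223, -403, -529, -799] -> [-1960, -1384, 488, 1784, 3224, 4232, 6392] -> [6392, 4232, 3224, 1784, 488, -1384, -1960]
  [24, -39, -40, 2, -1, -34, 6] -> [-144, 234, 240, -12, 6, 204, -36] -> [-432, 702, 720, -36, 18, 612, -108] -> [720, 702, 612, 18, -36, -108, -432] -> [713, 695, 605, 11, -43, -115, -439] -> [-5704, -5560, -4840, -88, 344, 920, 3512] -> [3512, 920, 344, -88, -4840, -5560, -5704]
  [35, -13, 37, -40, 22, -50, 15, -34, 27] -> [-210, 78, -222, 240, -132, 300, -90, 204, -162] -> [-630, 234, -666, 720, -396, 900, -270, 612, -486] -> [900, 720, 612, 234, -270, -396, -486, -630, -666] -> [893, 713, 605, 227, -277, -403, -493, -637, -673] -> [-7144, -5704, -4840, -1816, 2216, 3224, 3944, 5096, 5384] -> [5384, 5096, 3944, 3224, 2216, -1816, -4840, -5704, -7144]
  [-13, 20, -6, 4, -18, -6] -> [78, -120, 36, -24, 108, 36] -> [234, -360, 108, -72, 324, 108] -> [324, 234, 108, 108, -72, -360] -> [317, 227, 101, 101, -79, -367] -> [-2536, -1816, -808, -808, 632, 2936] -> [2936, 632, -808, -808, -1816, -2536]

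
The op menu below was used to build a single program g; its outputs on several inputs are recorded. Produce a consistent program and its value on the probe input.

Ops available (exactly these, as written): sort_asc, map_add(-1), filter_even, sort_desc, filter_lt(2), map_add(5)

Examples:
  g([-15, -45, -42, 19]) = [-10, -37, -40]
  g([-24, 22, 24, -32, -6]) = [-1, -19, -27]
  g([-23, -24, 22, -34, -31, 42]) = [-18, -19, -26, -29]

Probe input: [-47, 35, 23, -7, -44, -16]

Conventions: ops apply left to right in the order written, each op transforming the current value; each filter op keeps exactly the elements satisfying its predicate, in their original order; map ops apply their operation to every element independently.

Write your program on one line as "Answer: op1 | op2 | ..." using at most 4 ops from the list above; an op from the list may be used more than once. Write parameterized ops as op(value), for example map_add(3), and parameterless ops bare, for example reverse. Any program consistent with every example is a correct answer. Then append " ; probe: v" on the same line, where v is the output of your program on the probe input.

map_add(5) | filter_lt(2) | sort_desc ; probe: [-2, -11, -39, -42]

Check, running the answer program on each example:
  [-15, -45, -42, 19] -> [-10, -40, -37, 24] -> [-10, -40, -37] -> [-10, -37, -40]
  [-24, 22, 24, -32, -6] -> [-19, 27, 29, -27, -1] -> [-19, -27, -1] -> [-1, -19, -27]
  [-23, -24, 22, -34, -31, 42] -> [-18, -19, 27, -29, -26, 47] -> [-18, -19, -29, -26] -> [-18, -19, -26, -29]
  probe: [-47, 35, 23, -7, -44, -16] -> [-42, 40, 28, -2, -39, -11] -> [-42, -2, -39, -11] -> [-2, -11, -39, -42]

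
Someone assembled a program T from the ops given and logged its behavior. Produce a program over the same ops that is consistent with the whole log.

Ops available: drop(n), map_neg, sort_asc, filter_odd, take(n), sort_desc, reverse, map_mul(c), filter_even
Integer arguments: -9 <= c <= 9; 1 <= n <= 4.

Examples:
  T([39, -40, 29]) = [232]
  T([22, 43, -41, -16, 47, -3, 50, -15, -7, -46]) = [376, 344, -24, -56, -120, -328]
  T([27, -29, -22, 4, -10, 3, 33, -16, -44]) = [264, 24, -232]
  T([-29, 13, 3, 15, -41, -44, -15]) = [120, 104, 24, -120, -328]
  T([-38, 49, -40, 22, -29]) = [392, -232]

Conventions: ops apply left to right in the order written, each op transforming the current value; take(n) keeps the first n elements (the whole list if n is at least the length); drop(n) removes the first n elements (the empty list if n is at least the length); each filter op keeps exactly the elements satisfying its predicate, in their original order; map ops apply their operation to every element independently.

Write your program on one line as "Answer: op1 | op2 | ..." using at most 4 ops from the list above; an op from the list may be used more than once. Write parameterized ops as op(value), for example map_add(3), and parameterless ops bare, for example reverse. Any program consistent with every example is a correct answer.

drop(1) | filter_odd | sort_desc | map_mul(8)

Check, running the answer program on each example:
  [39, -40, 29] -> [-40, 29] -> [29] -> [29] -> [232]
  [22, 43, -41, -16, 47, -3, 50, -15, -7, -46] -> [43, -41, -16, 47, -3, 50, -15, -7, -46] -> [43, -41, 47, -3, -15, -7] -> [47, 43, -3, -7, -15, -41] -> [376, 344, -24, -56, -120, -328]
  [27, -29, -22, 4, -10, 3, 33, -16, -44] -> [-29, -22, 4, -10, 3, 33, -16, -44] -> [-29, 3, 33] -> [33, 3, -29] -> [264, 24, -232]
  [-29, 13, 3, 15, -41, -44, -15] -> [13, 3, 15, -41, -44, -15] -> [13, 3, 15, -41, -15] -> [15, 13, 3, -15, -41] -> [120, 104, 24, -120, -328]
  [-38, 49, -40, 22, -29] -> [49, -40, 22, -29] -> [49, -29] -> [49, -29] -> [392, -232]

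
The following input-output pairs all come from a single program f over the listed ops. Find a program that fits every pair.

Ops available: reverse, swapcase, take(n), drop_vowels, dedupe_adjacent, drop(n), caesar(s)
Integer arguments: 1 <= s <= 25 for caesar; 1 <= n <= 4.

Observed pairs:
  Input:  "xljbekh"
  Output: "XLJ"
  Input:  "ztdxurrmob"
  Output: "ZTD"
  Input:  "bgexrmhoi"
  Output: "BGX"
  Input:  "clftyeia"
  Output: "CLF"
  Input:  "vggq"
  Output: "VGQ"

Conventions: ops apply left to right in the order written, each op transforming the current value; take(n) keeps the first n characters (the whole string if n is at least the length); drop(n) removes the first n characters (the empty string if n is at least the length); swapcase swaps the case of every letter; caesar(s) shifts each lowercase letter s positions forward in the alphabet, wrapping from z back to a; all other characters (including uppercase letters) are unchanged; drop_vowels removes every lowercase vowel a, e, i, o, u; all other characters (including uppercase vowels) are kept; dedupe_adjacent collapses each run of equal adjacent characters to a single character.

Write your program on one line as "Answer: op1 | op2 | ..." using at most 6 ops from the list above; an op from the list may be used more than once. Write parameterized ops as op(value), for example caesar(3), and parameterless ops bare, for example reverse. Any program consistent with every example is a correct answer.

dedupe_adjacent | drop_vowels | take(3) | reverse | swapcase | reverse

Check, running the answer program on each example:
  "xljbekh" -> "xljbekh" -> "xljbkh" -> "xlj" -> "jlx" -> "JLX" -> "XLJ"
  "ztdxurrmob" -> "ztdxurmob" -> "ztdxrmb" -> "ztd" -> "dtz" -> "DTZ" -> "ZTD"
  "bgexrmhoi" -> "bgexrmhoi" -> "bgxrmh" -> "bgx" -> "xgb" -> "XGB" -> "BGX"
  "clftyeia" -> "clftyeia" -> "clfty" -> "clf" -> "flc" -> "FLC" -> "CLF"
  "vggq" -> "vgq" -> "vgq" -> "vgq" -> "qgv" -> "QGV" -> "VGQ"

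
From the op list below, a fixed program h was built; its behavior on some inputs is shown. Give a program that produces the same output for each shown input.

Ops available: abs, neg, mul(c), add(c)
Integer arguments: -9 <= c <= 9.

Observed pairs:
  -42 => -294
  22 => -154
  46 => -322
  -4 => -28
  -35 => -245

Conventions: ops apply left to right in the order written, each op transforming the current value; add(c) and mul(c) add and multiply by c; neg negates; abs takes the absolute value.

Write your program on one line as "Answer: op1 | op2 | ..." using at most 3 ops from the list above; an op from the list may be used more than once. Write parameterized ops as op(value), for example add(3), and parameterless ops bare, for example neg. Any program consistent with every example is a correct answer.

mul(-7) | abs | mul(-1)

Check, running the answer program on each example:
  -42 -> 294 -> 294 -> -294
  22 -> -154 -> 154 -> -154
  46 -> -322 -> 322 -> -322
  -4 -> 28 -> 28 -> -28
  -35 -> 245 -> 245 -> -245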